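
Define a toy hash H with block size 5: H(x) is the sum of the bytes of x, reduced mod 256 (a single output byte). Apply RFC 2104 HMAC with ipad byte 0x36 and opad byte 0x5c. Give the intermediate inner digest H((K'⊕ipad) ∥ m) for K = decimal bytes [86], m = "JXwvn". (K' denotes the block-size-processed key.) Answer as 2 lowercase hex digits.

35

Key decimal bytes [86] = 56 is 1 byte ≤ B = 5; zero-pad to 5 bytes: K' = 56 00 00 00 00.
K' ⊕ ipad = 60 36 36 36 36.
Inner input = 60 36 36 36 36 ∥ 4a 58 77 76 6e.
Inner hash: sum = 96+54+54+54+54+74+88+119+118+110 = 821; mod 256 = 53 → 35.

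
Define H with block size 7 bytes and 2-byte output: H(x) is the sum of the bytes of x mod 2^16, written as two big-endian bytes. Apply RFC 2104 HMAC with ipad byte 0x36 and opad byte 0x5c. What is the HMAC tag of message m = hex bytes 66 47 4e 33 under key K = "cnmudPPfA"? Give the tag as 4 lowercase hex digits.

Key "cnmudPPfA" = 63 6e 6d 75 64 50 50 66 41 is 9 bytes > B = 7, so hash it first: H(key) = 03 5e, then zero-pad to 7 bytes: K' = 03 5e 00 00 00 00 00.
K' ⊕ ipad = 35 68 36 36 36 36 36.  K' ⊕ opad = 5f 02 5c 5c 5c 5c 5c.
Inner input = (K'⊕ipad) ∥ m = 35 68 36 36 36 36 36 ∥ 66 47 4e 33.
Inner hash: sum = 53+104+54+54+54+54+54+102+71+78+51 = 729 → 02 d9.
Outer input = (K'⊕opad) ∥ inner = 5f 02 5c 5c 5c 5c 5c ∥ 02 d9.
Outer hash (tag): sum = 95+2+92+92+92+92+92+2+217 = 776 → 03 08.

0308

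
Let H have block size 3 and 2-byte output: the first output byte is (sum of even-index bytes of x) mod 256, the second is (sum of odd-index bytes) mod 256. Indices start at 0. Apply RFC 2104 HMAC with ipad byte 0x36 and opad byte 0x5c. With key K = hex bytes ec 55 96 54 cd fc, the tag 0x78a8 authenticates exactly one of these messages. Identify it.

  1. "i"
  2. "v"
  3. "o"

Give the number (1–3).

2

Key hex bytes ec 55 96 54 cd fc is 6 bytes > B = 3, so hash it first: H(key) = 4f a5, then zero-pad to 3 bytes: K' = 4f a5 00.
K' ⊕ ipad = 79 93 36; K' ⊕ opad = 13 f9 5c.
m1: inner = H(79 93 36 69) = af fc; tag = H(13 f9 5c af fc) = 6ba8
m2: inner = H(79 93 36 76) = af 09; tag = H(13 f9 5c af 09) = 78a8 ← matches
m3: inner = H(79 93 36 6f) = af 02; tag = H(13 f9 5c af 02) = 71a8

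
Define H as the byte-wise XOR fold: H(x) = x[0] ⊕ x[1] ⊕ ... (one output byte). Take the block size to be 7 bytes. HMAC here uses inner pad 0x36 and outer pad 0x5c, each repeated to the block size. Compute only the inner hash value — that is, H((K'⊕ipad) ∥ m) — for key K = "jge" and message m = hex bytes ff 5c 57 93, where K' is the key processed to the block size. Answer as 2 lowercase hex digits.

Key "jge" = 6a 67 65 is 3 bytes ≤ B = 7; zero-pad to 7 bytes: K' = 6a 67 65 00 00 00 00.
K' ⊕ ipad = 5c 51 53 36 36 36 36.
Inner input = 5c 51 53 36 36 36 36 ∥ ff 5c 57 93.
Inner hash: XOR 5c⊕51⊕53⊕36⊕36⊕36⊕36⊕ff⊕5c⊕57⊕93 = 39.

39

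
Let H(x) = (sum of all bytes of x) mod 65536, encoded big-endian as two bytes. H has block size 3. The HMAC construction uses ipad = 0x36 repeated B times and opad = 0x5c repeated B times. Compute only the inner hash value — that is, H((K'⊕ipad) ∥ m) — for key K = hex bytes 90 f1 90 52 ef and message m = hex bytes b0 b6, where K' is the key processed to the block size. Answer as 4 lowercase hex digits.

Key hex bytes 90 f1 90 52 ef is 5 bytes > B = 3, so hash it first: H(key) = 03 52, then zero-pad to 3 bytes: K' = 03 52 00.
K' ⊕ ipad = 35 64 36.
Inner input = 35 64 36 ∥ b0 b6.
Inner hash: sum = 53+100+54+176+182 = 565 → 02 35.

0235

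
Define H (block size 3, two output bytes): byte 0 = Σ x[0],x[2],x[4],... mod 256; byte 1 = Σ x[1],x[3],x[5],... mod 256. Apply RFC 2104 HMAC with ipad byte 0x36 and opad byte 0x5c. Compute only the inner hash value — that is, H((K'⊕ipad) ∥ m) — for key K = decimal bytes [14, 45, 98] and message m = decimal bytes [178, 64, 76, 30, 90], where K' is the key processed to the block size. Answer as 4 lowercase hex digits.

Key decimal bytes [14, 45, 98] = 0e 2d 62 is exactly B = 3 bytes: K' = 0e 2d 62.
K' ⊕ ipad = 38 1b 54.
Inner input = 38 1b 54 ∥ b2 40 4c 1e 5a.
Inner hash: even-index sum = 234 mod 256 = 234; odd-index sum = 371 mod 256 = 115 → ea 73.

ea73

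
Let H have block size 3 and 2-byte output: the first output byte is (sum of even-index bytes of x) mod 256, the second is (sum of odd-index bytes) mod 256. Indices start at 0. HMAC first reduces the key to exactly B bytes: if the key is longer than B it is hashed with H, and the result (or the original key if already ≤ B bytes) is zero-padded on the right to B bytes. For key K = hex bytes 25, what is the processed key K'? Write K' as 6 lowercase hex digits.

250000

Key hex bytes 25 is 1 byte ≤ B = 3; zero-pad to 3 bytes: K' = 25 00 00.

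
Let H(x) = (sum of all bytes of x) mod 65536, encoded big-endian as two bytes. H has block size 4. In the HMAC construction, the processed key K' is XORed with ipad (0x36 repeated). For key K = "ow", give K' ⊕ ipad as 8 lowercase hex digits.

59413636

Key "ow" = 6f 77 is 2 bytes ≤ B = 4; zero-pad to 4 bytes: K' = 6f 77 00 00.
XOR each byte with 0x36: 6f⊕36=59, 77⊕36=41, 00⊕36=36, 00⊕36=36.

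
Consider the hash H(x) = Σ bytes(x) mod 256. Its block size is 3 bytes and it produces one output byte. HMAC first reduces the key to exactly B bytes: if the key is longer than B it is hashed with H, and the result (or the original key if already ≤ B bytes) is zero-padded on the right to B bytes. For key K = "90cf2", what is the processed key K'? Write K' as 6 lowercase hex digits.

|K| = 5 > B = 3, so first hash the key.
H(K): sum = 57+48+99+102+50 = 356; mod 256 = 100 → 64.
Zero-pad H(K) = 64 to 3 bytes: K' = 64 00 00.

640000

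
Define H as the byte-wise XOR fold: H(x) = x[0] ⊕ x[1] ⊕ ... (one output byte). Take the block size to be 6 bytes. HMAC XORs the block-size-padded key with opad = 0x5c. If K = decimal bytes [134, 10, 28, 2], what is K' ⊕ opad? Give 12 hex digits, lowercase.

da56405e5c5c

Key decimal bytes [134, 10, 28, 2] = 86 0a 1c 02 is 4 bytes ≤ B = 6; zero-pad to 6 bytes: K' = 86 0a 1c 02 00 00.
XOR each byte with 0x5c: 86⊕5c=da, 0a⊕5c=56, 1c⊕5c=40, 02⊕5c=5e, 00⊕5c=5c, 00⊕5c=5c.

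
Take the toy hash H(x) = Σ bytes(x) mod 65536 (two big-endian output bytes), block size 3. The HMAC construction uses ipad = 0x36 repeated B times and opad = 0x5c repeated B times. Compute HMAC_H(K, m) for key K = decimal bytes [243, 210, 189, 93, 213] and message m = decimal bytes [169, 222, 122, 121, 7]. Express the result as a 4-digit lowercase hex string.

Key decimal bytes [243, 210, 189, 93, 213] = f3 d2 bd 5d d5 is 5 bytes > B = 3, so hash it first: H(key) = 03 b4, then zero-pad to 3 bytes: K' = 03 b4 00.
K' ⊕ ipad = 35 82 36.  K' ⊕ opad = 5f e8 5c.
Inner input = (K'⊕ipad) ∥ m = 35 82 36 ∥ a9 de 7a 79 07.
Inner hash: sum = 53+130+54+169+222+122+121+7 = 878 → 03 6e.
Outer input = (K'⊕opad) ∥ inner = 5f e8 5c ∥ 03 6e.
Outer hash (tag): sum = 95+232+92+3+110 = 532 → 02 14.

0214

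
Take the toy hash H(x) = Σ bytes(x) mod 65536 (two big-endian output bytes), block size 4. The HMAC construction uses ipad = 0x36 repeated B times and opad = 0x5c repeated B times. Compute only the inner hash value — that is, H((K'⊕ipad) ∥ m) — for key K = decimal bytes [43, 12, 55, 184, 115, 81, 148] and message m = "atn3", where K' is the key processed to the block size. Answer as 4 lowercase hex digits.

Key decimal bytes [43, 12, 55, 184, 115, 81, 148] = 2b 0c 37 b8 73 51 94 is 7 bytes > B = 4, so hash it first: H(key) = 02 7e, then zero-pad to 4 bytes: K' = 02 7e 00 00.
K' ⊕ ipad = 34 48 36 36.
Inner input = 34 48 36 36 ∥ 61 74 6e 33.
Inner hash: sum = 52+72+54+54+97+116+110+51 = 606 → 02 5e.

025e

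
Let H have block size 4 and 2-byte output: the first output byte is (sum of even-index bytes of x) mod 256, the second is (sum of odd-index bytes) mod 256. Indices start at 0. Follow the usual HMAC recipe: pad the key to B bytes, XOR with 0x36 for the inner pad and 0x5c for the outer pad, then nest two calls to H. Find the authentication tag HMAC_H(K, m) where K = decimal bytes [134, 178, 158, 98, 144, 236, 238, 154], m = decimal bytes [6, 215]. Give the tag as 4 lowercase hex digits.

Key decimal bytes [134, 178, 158, 98, 144, 236, 238, 154] = 86 b2 9e 62 90 ec ee 9a is 8 bytes > B = 4, so hash it first: H(key) = a2 9a, then zero-pad to 4 bytes: K' = a2 9a 00 00.
K' ⊕ ipad = 94 ac 36 36.  K' ⊕ opad = fe c6 5c 5c.
Inner input = (K'⊕ipad) ∥ m = 94 ac 36 36 ∥ 06 d7.
Inner hash: even-index sum = 208 mod 256 = 208; odd-index sum = 441 mod 256 = 185 → d0 b9.
Outer input = (K'⊕opad) ∥ inner = fe c6 5c 5c ∥ d0 b9.
Outer hash (tag): even-index sum = 554 mod 256 = 42; odd-index sum = 475 mod 256 = 219 → 2a db.

2adb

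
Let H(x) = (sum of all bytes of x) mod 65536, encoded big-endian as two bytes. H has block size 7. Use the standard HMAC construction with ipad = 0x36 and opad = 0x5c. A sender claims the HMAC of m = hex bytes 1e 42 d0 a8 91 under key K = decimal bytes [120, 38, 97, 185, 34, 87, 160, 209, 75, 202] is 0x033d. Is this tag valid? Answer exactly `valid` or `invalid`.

valid

Key decimal bytes [120, 38, 97, 185, 34, 87, 160, 209, 75, 202] = 78 26 61 b9 22 57 a0 d1 4b ca is 10 bytes > B = 7, so hash it first: H(key) = 04 b7, then zero-pad to 7 bytes: K' = 04 b7 00 00 00 00 00.
K' ⊕ ipad = 32 81 36 36 36 36 36; K' ⊕ opad = 58 eb 5c 5c 5c 5c 5c.
Inner hash: sum = 50+129+54+54+54+54+54+30+66+208+168+145 = 1066 → 04 2a.
Outer hash (recomputed tag): sum = 88+235+92+92+92+92+92+4+42 = 829 → 03 3d.
Recomputed tag = 033d; claimed = 033d → match.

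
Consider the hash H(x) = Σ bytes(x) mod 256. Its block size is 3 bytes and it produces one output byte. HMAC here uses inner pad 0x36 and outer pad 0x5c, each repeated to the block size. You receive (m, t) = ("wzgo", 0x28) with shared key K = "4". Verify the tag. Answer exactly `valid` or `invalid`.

invalid

Key "4" = 34 is 1 byte ≤ B = 3; zero-pad to 3 bytes: K' = 34 00 00.
K' ⊕ ipad = 02 36 36; K' ⊕ opad = 68 5c 5c.
Inner hash: sum = 2+54+54+119+122+103+111 = 565; mod 256 = 53 → 35.
Outer hash (recomputed tag): sum = 104+92+92+53 = 341; mod 256 = 85 → 55.
Recomputed tag = 55; claimed = 28 → mismatch.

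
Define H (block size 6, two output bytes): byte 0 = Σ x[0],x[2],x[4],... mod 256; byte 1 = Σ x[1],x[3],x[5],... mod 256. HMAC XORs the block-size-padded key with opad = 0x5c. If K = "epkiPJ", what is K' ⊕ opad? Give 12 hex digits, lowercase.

392c37350c16

Key "epkiPJ" = 65 70 6b 69 50 4a is exactly B = 6 bytes: K' = 65 70 6b 69 50 4a.
XOR each byte with 0x5c: 65⊕5c=39, 70⊕5c=2c, 6b⊕5c=37, 69⊕5c=35, 50⊕5c=0c, 4a⊕5c=16.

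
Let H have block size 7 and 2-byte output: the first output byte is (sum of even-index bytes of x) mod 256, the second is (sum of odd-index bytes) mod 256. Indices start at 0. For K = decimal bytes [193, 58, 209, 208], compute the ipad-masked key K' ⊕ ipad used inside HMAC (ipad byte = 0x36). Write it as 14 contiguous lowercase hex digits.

Key decimal bytes [193, 58, 209, 208] = c1 3a d1 d0 is 4 bytes ≤ B = 7; zero-pad to 7 bytes: K' = c1 3a d1 d0 00 00 00.
XOR each byte with 0x36: c1⊕36=f7, 3a⊕36=0c, d1⊕36=e7, d0⊕36=e6, 00⊕36=36, 00⊕36=36, 00⊕36=36.

f70ce7e6363636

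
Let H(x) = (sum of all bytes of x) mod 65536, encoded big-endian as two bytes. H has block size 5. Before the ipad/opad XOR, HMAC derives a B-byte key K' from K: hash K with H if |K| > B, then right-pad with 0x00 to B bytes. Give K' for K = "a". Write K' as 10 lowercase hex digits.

6100000000

Key "a" = 61 is 1 byte ≤ B = 5; zero-pad to 5 bytes: K' = 61 00 00 00 00.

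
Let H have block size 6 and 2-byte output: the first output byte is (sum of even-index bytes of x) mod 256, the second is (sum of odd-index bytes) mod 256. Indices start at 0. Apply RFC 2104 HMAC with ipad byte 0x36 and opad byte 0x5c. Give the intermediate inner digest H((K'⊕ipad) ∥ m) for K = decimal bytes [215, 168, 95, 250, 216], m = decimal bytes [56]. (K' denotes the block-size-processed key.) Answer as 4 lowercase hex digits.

70a0

Key decimal bytes [215, 168, 95, 250, 216] = d7 a8 5f fa d8 is 5 bytes ≤ B = 6; zero-pad to 6 bytes: K' = d7 a8 5f fa d8 00.
K' ⊕ ipad = e1 9e 69 cc ee 36.
Inner input = e1 9e 69 cc ee 36 ∥ 38.
Inner hash: even-index sum = 624 mod 256 = 112; odd-index sum = 416 mod 256 = 160 → 70 a0.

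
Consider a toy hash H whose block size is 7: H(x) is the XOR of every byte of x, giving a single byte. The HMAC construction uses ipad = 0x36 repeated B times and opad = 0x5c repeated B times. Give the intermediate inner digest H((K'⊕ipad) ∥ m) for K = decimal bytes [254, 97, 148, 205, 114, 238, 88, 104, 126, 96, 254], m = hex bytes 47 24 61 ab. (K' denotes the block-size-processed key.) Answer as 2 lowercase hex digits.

Key decimal bytes [254, 97, 148, 205, 114, 238, 88, 104, 126, 96, 254] = fe 61 94 cd 72 ee 58 68 7e 60 fe is 11 bytes > B = 7, so hash it first: H(key) = 8a, then zero-pad to 7 bytes: K' = 8a 00 00 00 00 00 00.
K' ⊕ ipad = bc 36 36 36 36 36 36.
Inner input = bc 36 36 36 36 36 36 ∥ 47 24 61 ab.
Inner hash: XOR bc⊕36⊕36⊕36⊕36⊕36⊕36⊕47⊕24⊕61⊕ab = 15.

15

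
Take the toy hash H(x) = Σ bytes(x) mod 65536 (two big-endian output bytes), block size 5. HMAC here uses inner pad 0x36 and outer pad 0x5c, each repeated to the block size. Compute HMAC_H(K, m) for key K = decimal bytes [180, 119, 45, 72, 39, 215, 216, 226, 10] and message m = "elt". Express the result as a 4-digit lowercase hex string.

Key decimal bytes [180, 119, 45, 72, 39, 215, 216, 226, 10] = b4 77 2d 48 27 d7 d8 e2 0a is 9 bytes > B = 5, so hash it first: H(key) = 04 62, then zero-pad to 5 bytes: K' = 04 62 00 00 00.
K' ⊕ ipad = 32 54 36 36 36.  K' ⊕ opad = 58 3e 5c 5c 5c.
Inner input = (K'⊕ipad) ∥ m = 32 54 36 36 36 ∥ 65 6c 74.
Inner hash: sum = 50+84+54+54+54+101+108+116 = 621 → 02 6d.
Outer input = (K'⊕opad) ∥ inner = 58 3e 5c 5c 5c ∥ 02 6d.
Outer hash (tag): sum = 88+62+92+92+92+2+109 = 537 → 02 19.

0219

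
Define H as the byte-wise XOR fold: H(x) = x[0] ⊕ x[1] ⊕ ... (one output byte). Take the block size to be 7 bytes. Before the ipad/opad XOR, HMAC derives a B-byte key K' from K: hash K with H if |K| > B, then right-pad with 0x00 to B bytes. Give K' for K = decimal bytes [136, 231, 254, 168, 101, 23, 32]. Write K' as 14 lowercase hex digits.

Key decimal bytes [136, 231, 254, 168, 101, 23, 32] = 88 e7 fe a8 65 17 20 is exactly B = 7 bytes: K' = 88 e7 fe a8 65 17 20.

88e7fea8651720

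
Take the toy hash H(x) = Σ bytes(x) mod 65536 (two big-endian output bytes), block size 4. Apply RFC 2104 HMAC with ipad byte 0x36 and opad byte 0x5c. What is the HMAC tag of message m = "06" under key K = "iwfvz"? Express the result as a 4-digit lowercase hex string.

Key "iwfvz" = 69 77 66 76 7a is 5 bytes > B = 4, so hash it first: H(key) = 02 36, then zero-pad to 4 bytes: K' = 02 36 00 00.
K' ⊕ ipad = 34 00 36 36.  K' ⊕ opad = 5e 6a 5c 5c.
Inner input = (K'⊕ipad) ∥ m = 34 00 36 36 ∥ 30 36.
Inner hash: sum = 52+0+54+54+48+54 = 262 → 01 06.
Outer input = (K'⊕opad) ∥ inner = 5e 6a 5c 5c ∥ 01 06.
Outer hash (tag): sum = 94+106+92+92+1+6 = 391 → 01 87.

0187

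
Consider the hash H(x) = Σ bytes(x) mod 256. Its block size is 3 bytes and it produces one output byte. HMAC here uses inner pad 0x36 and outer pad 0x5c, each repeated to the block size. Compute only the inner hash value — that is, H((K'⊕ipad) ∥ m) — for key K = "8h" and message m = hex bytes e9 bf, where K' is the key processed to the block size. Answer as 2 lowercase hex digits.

Key "8h" = 38 68 is 2 bytes ≤ B = 3; zero-pad to 3 bytes: K' = 38 68 00.
K' ⊕ ipad = 0e 5e 36.
Inner input = 0e 5e 36 ∥ e9 bf.
Inner hash: sum = 14+94+54+233+191 = 586; mod 256 = 74 → 4a.

4a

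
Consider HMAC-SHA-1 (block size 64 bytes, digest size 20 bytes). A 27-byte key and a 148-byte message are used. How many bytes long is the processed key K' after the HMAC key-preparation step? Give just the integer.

64

Key is 27 ≤ 64 bytes, zero-padded: |K'| = 64.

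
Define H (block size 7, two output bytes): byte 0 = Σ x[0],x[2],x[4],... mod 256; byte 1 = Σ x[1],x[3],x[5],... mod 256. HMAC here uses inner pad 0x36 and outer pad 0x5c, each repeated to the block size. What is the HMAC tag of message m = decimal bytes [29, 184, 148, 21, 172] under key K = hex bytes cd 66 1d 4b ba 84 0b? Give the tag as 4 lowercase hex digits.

Key hex bytes cd 66 1d 4b ba 84 0b is exactly B = 7 bytes: K' = cd 66 1d 4b ba 84 0b.
K' ⊕ ipad = fb 50 2b 7d 8c b2 3d.  K' ⊕ opad = 91 3a 41 17 e6 d8 57.
Inner input = (K'⊕ipad) ∥ m = fb 50 2b 7d 8c b2 3d ∥ 1d b8 94 15 ac.
Inner hash: even-index sum = 700 mod 256 = 188; odd-index sum = 732 mod 256 = 220 → bc dc.
Outer input = (K'⊕opad) ∥ inner = 91 3a 41 17 e6 d8 57 ∥ bc dc.
Outer hash (tag): even-index sum = 747 mod 256 = 235; odd-index sum = 485 mod 256 = 229 → eb e5.

ebe5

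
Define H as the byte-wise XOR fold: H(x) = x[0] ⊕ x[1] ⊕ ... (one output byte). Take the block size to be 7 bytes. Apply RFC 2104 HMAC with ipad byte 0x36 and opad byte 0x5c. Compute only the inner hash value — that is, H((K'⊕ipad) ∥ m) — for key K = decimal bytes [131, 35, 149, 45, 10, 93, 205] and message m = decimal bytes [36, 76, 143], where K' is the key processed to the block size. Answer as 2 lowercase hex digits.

Key decimal bytes [131, 35, 149, 45, 10, 93, 205] = 83 23 95 2d 0a 5d cd is exactly B = 7 bytes: K' = 83 23 95 2d 0a 5d cd.
K' ⊕ ipad = b5 15 a3 1b 3c 6b fb.
Inner input = b5 15 a3 1b 3c 6b fb ∥ 24 4c 8f.
Inner hash: XOR b5⊕15⊕a3⊕1b⊕3c⊕6b⊕fb⊕24⊕4c⊕8f = 53.

53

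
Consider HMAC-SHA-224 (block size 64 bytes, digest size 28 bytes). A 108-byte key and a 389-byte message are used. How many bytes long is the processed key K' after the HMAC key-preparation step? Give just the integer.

Key is 108 > 64 bytes, so it is hashed to 28 bytes then zero-padded to 64: |K'| = 64.

64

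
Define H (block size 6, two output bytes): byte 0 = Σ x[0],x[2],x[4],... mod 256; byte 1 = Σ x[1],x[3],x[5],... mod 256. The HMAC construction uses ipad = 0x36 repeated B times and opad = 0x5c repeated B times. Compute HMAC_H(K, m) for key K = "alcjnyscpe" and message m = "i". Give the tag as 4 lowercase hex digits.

f990

Key "alcjnyscpe" = 61 6c 63 6a 6e 79 73 63 70 65 is 10 bytes > B = 6, so hash it first: H(key) = 15 17, then zero-pad to 6 bytes: K' = 15 17 00 00 00 00.
K' ⊕ ipad = 23 21 36 36 36 36.  K' ⊕ opad = 49 4b 5c 5c 5c 5c.
Inner input = (K'⊕ipad) ∥ m = 23 21 36 36 36 36 ∥ 69.
Inner hash: even-index sum = 248 mod 256 = 248; odd-index sum = 141 mod 256 = 141 → f8 8d.
Outer input = (K'⊕opad) ∥ inner = 49 4b 5c 5c 5c 5c ∥ f8 8d.
Outer hash (tag): even-index sum = 505 mod 256 = 249; odd-index sum = 400 mod 256 = 144 → f9 90.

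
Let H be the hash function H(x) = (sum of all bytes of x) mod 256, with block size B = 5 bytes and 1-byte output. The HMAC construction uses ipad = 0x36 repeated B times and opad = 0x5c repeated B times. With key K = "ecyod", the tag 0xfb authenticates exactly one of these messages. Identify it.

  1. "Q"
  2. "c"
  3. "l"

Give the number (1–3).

Key "ecyod" = 65 63 79 6f 64 is exactly B = 5 bytes: K' = 65 63 79 6f 64.
K' ⊕ ipad = 53 55 4f 59 52; K' ⊕ opad = 39 3f 25 33 38.
m1: inner = H(53 55 4f 59 52 51) = f3; tag = H(39 3f 25 33 38 f3) = fb ← matches
m2: inner = H(53 55 4f 59 52 63) = 05; tag = H(39 3f 25 33 38 05) = 0d
m3: inner = H(53 55 4f 59 52 6c) = 0e; tag = H(39 3f 25 33 38 0e) = 16

1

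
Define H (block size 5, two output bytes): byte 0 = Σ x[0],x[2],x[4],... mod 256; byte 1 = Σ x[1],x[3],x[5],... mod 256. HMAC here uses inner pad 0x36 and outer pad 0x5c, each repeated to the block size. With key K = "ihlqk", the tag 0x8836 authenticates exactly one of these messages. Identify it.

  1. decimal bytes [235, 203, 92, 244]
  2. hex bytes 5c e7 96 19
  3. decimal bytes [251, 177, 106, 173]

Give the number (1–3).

1

Key "ihlqk" = 69 68 6c 71 6b is exactly B = 5 bytes: K' = 69 68 6c 71 6b.
K' ⊕ ipad = 5f 5e 5a 47 5d; K' ⊕ opad = 35 34 30 2d 37.
m1: inner = H(5f 5e 5a 47 5d eb cb 5c f4) = d5 ec; tag = H(35 34 30 2d 37 d5 ec) = 8836 ← matches
m2: inner = H(5f 5e 5a 47 5d 5c e7 96 19) = 16 97; tag = H(35 34 30 2d 37 16 97) = 3377
m3: inner = H(5f 5e 5a 47 5d fb b1 6a ad) = 74 0a; tag = H(35 34 30 2d 37 74 0a) = a6d5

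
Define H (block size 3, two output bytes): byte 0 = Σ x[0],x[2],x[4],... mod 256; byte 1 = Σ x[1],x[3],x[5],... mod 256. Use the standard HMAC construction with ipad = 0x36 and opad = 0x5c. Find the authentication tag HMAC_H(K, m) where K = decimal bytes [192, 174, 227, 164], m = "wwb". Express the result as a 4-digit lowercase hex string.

9850

Key decimal bytes [192, 174, 227, 164] = c0 ae e3 a4 is 4 bytes > B = 3, so hash it first: H(key) = a3 52, then zero-pad to 3 bytes: K' = a3 52 00.
K' ⊕ ipad = 95 64 36.  K' ⊕ opad = ff 0e 5c.
Inner input = (K'⊕ipad) ∥ m = 95 64 36 ∥ 77 77 62.
Inner hash: even-index sum = 322 mod 256 = 66; odd-index sum = 317 mod 256 = 61 → 42 3d.
Outer input = (K'⊕opad) ∥ inner = ff 0e 5c ∥ 42 3d.
Outer hash (tag): even-index sum = 408 mod 256 = 152; odd-index sum = 80 mod 256 = 80 → 98 50.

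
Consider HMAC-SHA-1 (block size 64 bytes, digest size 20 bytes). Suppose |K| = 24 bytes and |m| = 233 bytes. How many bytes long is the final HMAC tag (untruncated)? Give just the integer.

The tag is one SHA-1 digest: 20 bytes.

20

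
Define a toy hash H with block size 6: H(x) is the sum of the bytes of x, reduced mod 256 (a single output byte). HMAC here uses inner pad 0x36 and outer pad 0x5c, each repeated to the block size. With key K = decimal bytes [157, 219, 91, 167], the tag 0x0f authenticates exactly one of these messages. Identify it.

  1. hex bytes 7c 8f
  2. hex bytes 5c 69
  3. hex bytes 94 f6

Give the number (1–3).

1

Key decimal bytes [157, 219, 91, 167] = 9d db 5b a7 is 4 bytes ≤ B = 6; zero-pad to 6 bytes: K' = 9d db 5b a7 00 00.
K' ⊕ ipad = ab ed 6d 91 36 36; K' ⊕ opad = c1 87 07 fb 5c 5c.
m1: inner = H(ab ed 6d 91 36 36 7c 8f) = 0d; tag = H(c1 87 07 fb 5c 5c 0d) = 0f ← matches
m2: inner = H(ab ed 6d 91 36 36 5c 69) = c7; tag = H(c1 87 07 fb 5c 5c c7) = c9
m3: inner = H(ab ed 6d 91 36 36 94 f6) = 8c; tag = H(c1 87 07 fb 5c 5c 8c) = 8e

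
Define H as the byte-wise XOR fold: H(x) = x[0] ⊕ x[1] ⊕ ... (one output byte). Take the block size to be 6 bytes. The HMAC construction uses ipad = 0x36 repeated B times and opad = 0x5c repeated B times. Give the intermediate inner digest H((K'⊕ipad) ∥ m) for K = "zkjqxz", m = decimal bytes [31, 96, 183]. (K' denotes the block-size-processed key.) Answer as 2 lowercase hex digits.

c0

Key "zkjqxz" = 7a 6b 6a 71 78 7a is exactly B = 6 bytes: K' = 7a 6b 6a 71 78 7a.
K' ⊕ ipad = 4c 5d 5c 47 4e 4c.
Inner input = 4c 5d 5c 47 4e 4c ∥ 1f 60 b7.
Inner hash: XOR 4c⊕5d⊕5c⊕47⊕4e⊕4c⊕1f⊕60⊕b7 = c0.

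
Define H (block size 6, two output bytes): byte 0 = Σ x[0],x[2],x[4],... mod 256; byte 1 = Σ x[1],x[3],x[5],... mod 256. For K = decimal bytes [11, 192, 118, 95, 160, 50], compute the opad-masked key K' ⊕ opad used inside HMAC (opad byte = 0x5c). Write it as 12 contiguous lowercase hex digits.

579c2a03fc6e

Key decimal bytes [11, 192, 118, 95, 160, 50] = 0b c0 76 5f a0 32 is exactly B = 6 bytes: K' = 0b c0 76 5f a0 32.
XOR each byte with 0x5c: 0b⊕5c=57, c0⊕5c=9c, 76⊕5c=2a, 5f⊕5c=03, a0⊕5c=fc, 32⊕5c=6e.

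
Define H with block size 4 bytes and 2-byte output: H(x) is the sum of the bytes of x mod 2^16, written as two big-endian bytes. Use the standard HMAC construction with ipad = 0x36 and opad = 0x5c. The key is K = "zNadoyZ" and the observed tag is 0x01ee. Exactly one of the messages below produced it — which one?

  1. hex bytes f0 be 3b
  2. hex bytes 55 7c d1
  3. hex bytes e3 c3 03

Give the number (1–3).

Key "zNadoyZ" = 7a 4e 61 64 6f 79 5a is 7 bytes > B = 4, so hash it first: H(key) = 02 cf, then zero-pad to 4 bytes: K' = 02 cf 00 00.
K' ⊕ ipad = 34 f9 36 36; K' ⊕ opad = 5e 93 5c 5c.
m1: inner = H(34 f9 36 36 f0 be 3b) = 03 82; tag = H(5e 93 5c 5c 03 82) = 022e
m2: inner = H(34 f9 36 36 55 7c d1) = 03 3b; tag = H(5e 93 5c 5c 03 3b) = 01e7
m3: inner = H(34 f9 36 36 e3 c3 03) = 03 42; tag = H(5e 93 5c 5c 03 42) = 01ee ← matches

3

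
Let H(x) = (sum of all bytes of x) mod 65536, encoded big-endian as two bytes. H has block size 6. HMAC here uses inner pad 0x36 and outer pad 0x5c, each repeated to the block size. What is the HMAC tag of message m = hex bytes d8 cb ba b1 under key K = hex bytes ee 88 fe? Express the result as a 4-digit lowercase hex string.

0350

Key hex bytes ee 88 fe is 3 bytes ≤ B = 6; zero-pad to 6 bytes: K' = ee 88 fe 00 00 00.
K' ⊕ ipad = d8 be c8 36 36 36.  K' ⊕ opad = b2 d4 a2 5c 5c 5c.
Inner input = (K'⊕ipad) ∥ m = d8 be c8 36 36 36 ∥ d8 cb ba b1.
Inner hash: sum = 216+190+200+54+54+54+216+203+186+177 = 1550 → 06 0e.
Outer input = (K'⊕opad) ∥ inner = b2 d4 a2 5c 5c 5c ∥ 06 0e.
Outer hash (tag): sum = 178+212+162+92+92+92+6+14 = 848 → 03 50.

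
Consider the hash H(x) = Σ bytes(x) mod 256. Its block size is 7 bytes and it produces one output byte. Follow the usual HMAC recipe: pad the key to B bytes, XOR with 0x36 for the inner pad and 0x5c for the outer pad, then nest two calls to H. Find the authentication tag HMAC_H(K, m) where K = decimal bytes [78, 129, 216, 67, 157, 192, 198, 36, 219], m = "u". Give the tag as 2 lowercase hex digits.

Key decimal bytes [78, 129, 216, 67, 157, 192, 198, 36, 219] = 4e 81 d8 43 9d c0 c6 24 db is 9 bytes > B = 7, so hash it first: H(key) = 0c, then zero-pad to 7 bytes: K' = 0c 00 00 00 00 00 00.
K' ⊕ ipad = 3a 36 36 36 36 36 36.  K' ⊕ opad = 50 5c 5c 5c 5c 5c 5c.
Inner input = (K'⊕ipad) ∥ m = 3a 36 36 36 36 36 36 ∥ 75.
Inner hash: sum = 58+54+54+54+54+54+54+117 = 499; mod 256 = 243 → f3.
Outer input = (K'⊕opad) ∥ inner = 50 5c 5c 5c 5c 5c 5c ∥ f3.
Outer hash (tag): sum = 80+92+92+92+92+92+92+243 = 875; mod 256 = 107 → 6b.

6b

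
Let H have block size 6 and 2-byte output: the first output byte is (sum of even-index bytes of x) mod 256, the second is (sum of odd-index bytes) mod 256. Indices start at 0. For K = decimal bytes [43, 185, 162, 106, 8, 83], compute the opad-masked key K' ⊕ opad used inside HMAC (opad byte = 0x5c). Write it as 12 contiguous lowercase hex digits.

77e5fe36540f

Key decimal bytes [43, 185, 162, 106, 8, 83] = 2b b9 a2 6a 08 53 is exactly B = 6 bytes: K' = 2b b9 a2 6a 08 53.
XOR each byte with 0x5c: 2b⊕5c=77, b9⊕5c=e5, a2⊕5c=fe, 6a⊕5c=36, 08⊕5c=54, 53⊕5c=0f.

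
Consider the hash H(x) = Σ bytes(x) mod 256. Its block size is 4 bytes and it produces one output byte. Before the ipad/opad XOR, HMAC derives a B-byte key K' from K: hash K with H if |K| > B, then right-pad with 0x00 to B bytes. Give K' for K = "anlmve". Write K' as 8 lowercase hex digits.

83000000

|K| = 6 > B = 4, so first hash the key.
H(K): sum = 97+110+108+109+118+101 = 643; mod 256 = 131 → 83.
Zero-pad H(K) = 83 to 4 bytes: K' = 83 00 00 00.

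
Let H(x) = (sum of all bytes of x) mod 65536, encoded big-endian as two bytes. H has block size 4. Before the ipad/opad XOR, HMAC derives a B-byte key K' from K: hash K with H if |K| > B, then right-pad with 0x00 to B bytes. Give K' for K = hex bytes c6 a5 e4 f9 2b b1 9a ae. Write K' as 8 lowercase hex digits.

|K| = 8 > B = 4, so first hash the key.
H(K): sum = 198+165+228+249+43+177+154+174 = 1388 → 05 6c.
Zero-pad H(K) = 05 6c to 4 bytes: K' = 05 6c 00 00.

056c0000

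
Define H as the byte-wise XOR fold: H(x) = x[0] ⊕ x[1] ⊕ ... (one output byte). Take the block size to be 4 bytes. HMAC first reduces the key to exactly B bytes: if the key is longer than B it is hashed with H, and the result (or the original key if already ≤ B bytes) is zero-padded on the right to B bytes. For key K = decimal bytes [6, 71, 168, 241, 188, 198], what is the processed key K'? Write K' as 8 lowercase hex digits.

|K| = 6 > B = 4, so first hash the key.
H(K): XOR 06⊕47⊕a8⊕f1⊕bc⊕c6 = 62.
Zero-pad H(K) = 62 to 4 bytes: K' = 62 00 00 00.

62000000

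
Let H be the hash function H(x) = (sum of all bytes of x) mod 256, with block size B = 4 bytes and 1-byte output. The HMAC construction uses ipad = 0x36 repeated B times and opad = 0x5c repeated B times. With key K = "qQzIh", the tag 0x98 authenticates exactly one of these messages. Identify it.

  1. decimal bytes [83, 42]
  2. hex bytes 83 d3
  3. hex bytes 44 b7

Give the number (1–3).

2

Key "qQzIh" = 71 51 7a 49 68 is 5 bytes > B = 4, so hash it first: H(key) = ed, then zero-pad to 4 bytes: K' = ed 00 00 00.
K' ⊕ ipad = db 36 36 36; K' ⊕ opad = b1 5c 5c 5c.
m1: inner = H(db 36 36 36 53 2a) = fa; tag = H(b1 5c 5c 5c fa) = bf
m2: inner = H(db 36 36 36 83 d3) = d3; tag = H(b1 5c 5c 5c d3) = 98 ← matches
m3: inner = H(db 36 36 36 44 b7) = 78; tag = H(b1 5c 5c 5c 78) = 3d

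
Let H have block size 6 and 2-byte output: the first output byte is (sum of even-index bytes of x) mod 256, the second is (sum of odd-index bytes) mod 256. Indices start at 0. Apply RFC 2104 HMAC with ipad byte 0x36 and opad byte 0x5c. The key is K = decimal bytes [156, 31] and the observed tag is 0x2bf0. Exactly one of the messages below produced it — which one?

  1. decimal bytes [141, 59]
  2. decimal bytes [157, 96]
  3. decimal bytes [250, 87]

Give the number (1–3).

Key decimal bytes [156, 31] = 9c 1f is 2 bytes ≤ B = 6; zero-pad to 6 bytes: K' = 9c 1f 00 00 00 00.
K' ⊕ ipad = aa 29 36 36 36 36; K' ⊕ opad = c0 43 5c 5c 5c 5c.
m1: inner = H(aa 29 36 36 36 36 8d 3b) = a3 d0; tag = H(c0 43 5c 5c 5c 5c a3 d0) = 1bcb
m2: inner = H(aa 29 36 36 36 36 9d 60) = b3 f5; tag = H(c0 43 5c 5c 5c 5c b3 f5) = 2bf0 ← matches
m3: inner = H(aa 29 36 36 36 36 fa 57) = 10 ec; tag = H(c0 43 5c 5c 5c 5c 10 ec) = 88e7

2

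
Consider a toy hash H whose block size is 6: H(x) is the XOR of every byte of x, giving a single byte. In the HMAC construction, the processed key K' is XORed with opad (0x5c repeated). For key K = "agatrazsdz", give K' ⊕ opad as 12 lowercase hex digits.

Key "agatrazsdz" = 61 67 61 74 72 61 7a 73 64 7a is 10 bytes > B = 6, so hash it first: H(key) = 17, then zero-pad to 6 bytes: K' = 17 00 00 00 00 00.
XOR each byte with 0x5c: 17⊕5c=4b, 00⊕5c=5c, 00⊕5c=5c, 00⊕5c=5c, 00⊕5c=5c, 00⊕5c=5c.

4b5c5c5c5c5c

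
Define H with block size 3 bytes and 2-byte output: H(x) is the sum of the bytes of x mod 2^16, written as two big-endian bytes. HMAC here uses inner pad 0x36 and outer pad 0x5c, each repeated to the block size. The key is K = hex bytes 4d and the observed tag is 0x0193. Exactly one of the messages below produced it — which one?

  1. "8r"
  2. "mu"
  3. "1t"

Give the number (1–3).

2

Key hex bytes 4d is 1 byte ≤ B = 3; zero-pad to 3 bytes: K' = 4d 00 00.
K' ⊕ ipad = 7b 36 36; K' ⊕ opad = 11 5c 5c.
m1: inner = H(7b 36 36 38 72) = 01 91; tag = H(11 5c 5c 01 91) = 015b
m2: inner = H(7b 36 36 6d 75) = 01 c9; tag = H(11 5c 5c 01 c9) = 0193 ← matches
m3: inner = H(7b 36 36 31 74) = 01 8c; tag = H(11 5c 5c 01 8c) = 0156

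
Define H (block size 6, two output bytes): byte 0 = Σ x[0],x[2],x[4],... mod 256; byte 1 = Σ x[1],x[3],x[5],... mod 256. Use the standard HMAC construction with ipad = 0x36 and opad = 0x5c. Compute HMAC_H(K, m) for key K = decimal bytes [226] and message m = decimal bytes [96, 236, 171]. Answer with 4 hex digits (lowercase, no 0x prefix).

Key decimal bytes [226] = e2 is 1 byte ≤ B = 6; zero-pad to 6 bytes: K' = e2 00 00 00 00 00.
K' ⊕ ipad = d4 36 36 36 36 36.  K' ⊕ opad = be 5c 5c 5c 5c 5c.
Inner input = (K'⊕ipad) ∥ m = d4 36 36 36 36 36 ∥ 60 ec ab.
Inner hash: even-index sum = 587 mod 256 = 75; odd-index sum = 398 mod 256 = 142 → 4b 8e.
Outer input = (K'⊕opad) ∥ inner = be 5c 5c 5c 5c 5c ∥ 4b 8e.
Outer hash (tag): even-index sum = 449 mod 256 = 193; odd-index sum = 418 mod 256 = 162 → c1 a2.

c1a2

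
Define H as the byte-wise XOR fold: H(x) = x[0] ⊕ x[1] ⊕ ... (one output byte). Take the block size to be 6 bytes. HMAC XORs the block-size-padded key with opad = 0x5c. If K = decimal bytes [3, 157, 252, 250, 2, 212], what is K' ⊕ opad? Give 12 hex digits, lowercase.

Key decimal bytes [3, 157, 252, 250, 2, 212] = 03 9d fc fa 02 d4 is exactly B = 6 bytes: K' = 03 9d fc fa 02 d4.
XOR each byte with 0x5c: 03⊕5c=5f, 9d⊕5c=c1, fc⊕5c=a0, fa⊕5c=a6, 02⊕5c=5e, d4⊕5c=88.

5fc1a0a65e88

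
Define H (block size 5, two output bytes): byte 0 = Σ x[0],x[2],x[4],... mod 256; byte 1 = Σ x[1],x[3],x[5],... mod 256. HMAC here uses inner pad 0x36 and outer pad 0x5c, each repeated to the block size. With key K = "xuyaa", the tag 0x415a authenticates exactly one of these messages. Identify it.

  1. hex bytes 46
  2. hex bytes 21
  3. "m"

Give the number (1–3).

Key "xuyaa" = 78 75 79 61 61 is exactly B = 5 bytes: K' = 78 75 79 61 61.
K' ⊕ ipad = 4e 43 4f 57 57; K' ⊕ opad = 24 29 25 3d 3d.
m1: inner = H(4e 43 4f 57 57 46) = f4 e0; tag = H(24 29 25 3d 3d f4 e0) = 665a
m2: inner = H(4e 43 4f 57 57 21) = f4 bb; tag = H(24 29 25 3d 3d f4 bb) = 415a ← matches
m3: inner = H(4e 43 4f 57 57 6d) = f4 07; tag = H(24 29 25 3d 3d f4 07) = 8d5a

2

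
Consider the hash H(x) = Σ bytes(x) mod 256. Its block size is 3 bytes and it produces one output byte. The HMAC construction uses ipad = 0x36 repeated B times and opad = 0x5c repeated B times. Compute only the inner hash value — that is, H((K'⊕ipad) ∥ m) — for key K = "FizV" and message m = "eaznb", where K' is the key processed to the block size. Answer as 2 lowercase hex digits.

c5

Key "FizV" = 46 69 7a 56 is 4 bytes > B = 3, so hash it first: H(key) = 7f, then zero-pad to 3 bytes: K' = 7f 00 00.
K' ⊕ ipad = 49 36 36.
Inner input = 49 36 36 ∥ 65 61 7a 6e 62.
Inner hash: sum = 73+54+54+101+97+122+110+98 = 709; mod 256 = 197 → c5.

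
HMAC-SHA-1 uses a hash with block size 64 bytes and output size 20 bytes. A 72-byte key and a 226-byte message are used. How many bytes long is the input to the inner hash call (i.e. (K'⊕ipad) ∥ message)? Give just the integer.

Key is 72 > 64 bytes, so it is hashed to 20 bytes then zero-padded to 64: |K'| = 64.
Inner input = (K'⊕ipad) ∥ m → 64 + 226 = 290 bytes.

290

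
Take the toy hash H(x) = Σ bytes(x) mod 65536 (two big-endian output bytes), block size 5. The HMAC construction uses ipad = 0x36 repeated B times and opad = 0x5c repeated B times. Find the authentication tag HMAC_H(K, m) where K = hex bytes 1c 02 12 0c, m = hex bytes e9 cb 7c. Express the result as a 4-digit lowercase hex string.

01bd

Key hex bytes 1c 02 12 0c is 4 bytes ≤ B = 5; zero-pad to 5 bytes: K' = 1c 02 12 0c 00.
K' ⊕ ipad = 2a 34 24 3a 36.  K' ⊕ opad = 40 5e 4e 50 5c.
Inner input = (K'⊕ipad) ∥ m = 2a 34 24 3a 36 ∥ e9 cb 7c.
Inner hash: sum = 42+52+36+58+54+233+203+124 = 802 → 03 22.
Outer input = (K'⊕opad) ∥ inner = 40 5e 4e 50 5c ∥ 03 22.
Outer hash (tag): sum = 64+94+78+80+92+3+34 = 445 → 01 bd.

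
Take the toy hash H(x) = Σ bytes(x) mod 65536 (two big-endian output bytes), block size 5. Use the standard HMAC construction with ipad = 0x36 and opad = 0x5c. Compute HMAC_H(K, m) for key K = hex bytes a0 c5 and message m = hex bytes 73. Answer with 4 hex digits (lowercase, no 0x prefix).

0349

Key hex bytes a0 c5 is 2 bytes ≤ B = 5; zero-pad to 5 bytes: K' = a0 c5 00 00 00.
K' ⊕ ipad = 96 f3 36 36 36.  K' ⊕ opad = fc 99 5c 5c 5c.
Inner input = (K'⊕ipad) ∥ m = 96 f3 36 36 36 ∥ 73.
Inner hash: sum = 150+243+54+54+54+115 = 670 → 02 9e.
Outer input = (K'⊕opad) ∥ inner = fc 99 5c 5c 5c ∥ 02 9e.
Outer hash (tag): sum = 252+153+92+92+92+2+158 = 841 → 03 49.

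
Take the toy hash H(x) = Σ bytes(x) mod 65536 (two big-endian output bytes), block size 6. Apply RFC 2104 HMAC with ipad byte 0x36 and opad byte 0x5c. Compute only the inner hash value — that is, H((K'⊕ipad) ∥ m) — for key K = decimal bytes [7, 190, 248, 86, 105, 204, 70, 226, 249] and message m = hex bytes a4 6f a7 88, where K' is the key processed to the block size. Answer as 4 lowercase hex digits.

Key decimal bytes [7, 190, 248, 86, 105, 204, 70, 226, 249] = 07 be f8 56 69 cc 46 e2 f9 is 9 bytes > B = 6, so hash it first: H(key) = 05 69, then zero-pad to 6 bytes: K' = 05 69 00 00 00 00.
K' ⊕ ipad = 33 5f 36 36 36 36.
Inner input = 33 5f 36 36 36 36 ∥ a4 6f a7 88.
Inner hash: sum = 51+95+54+54+54+54+164+111+167+136 = 940 → 03 ac.

03ac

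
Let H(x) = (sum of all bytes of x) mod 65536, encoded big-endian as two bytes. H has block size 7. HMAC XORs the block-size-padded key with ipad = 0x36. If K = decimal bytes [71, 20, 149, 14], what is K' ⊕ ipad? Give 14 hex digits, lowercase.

Key decimal bytes [71, 20, 149, 14] = 47 14 95 0e is 4 bytes ≤ B = 7; zero-pad to 7 bytes: K' = 47 14 95 0e 00 00 00.
XOR each byte with 0x36: 47⊕36=71, 14⊕36=22, 95⊕36=a3, 0e⊕36=38, 00⊕36=36, 00⊕36=36, 00⊕36=36.

7122a338363636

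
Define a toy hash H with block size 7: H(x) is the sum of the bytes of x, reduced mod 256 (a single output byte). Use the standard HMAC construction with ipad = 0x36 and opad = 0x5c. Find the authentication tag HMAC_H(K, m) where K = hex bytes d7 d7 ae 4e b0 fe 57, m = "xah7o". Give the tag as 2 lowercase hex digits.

Key hex bytes d7 d7 ae 4e b0 fe 57 is exactly B = 7 bytes: K' = d7 d7 ae 4e b0 fe 57.
K' ⊕ ipad = e1 e1 98 78 86 c8 61.  K' ⊕ opad = 8b 8b f2 12 ec a2 0b.
Inner input = (K'⊕ipad) ∥ m = e1 e1 98 78 86 c8 61 ∥ 78 61 68 37 6f.
Inner hash: sum = 225+225+152+120+134+200+97+120+97+104+55+111 = 1640; mod 256 = 104 → 68.
Outer input = (K'⊕opad) ∥ inner = 8b 8b f2 12 ec a2 0b ∥ 68.
Outer hash (tag): sum = 139+139+242+18+236+162+11+104 = 1051; mod 256 = 27 → 1b.

1b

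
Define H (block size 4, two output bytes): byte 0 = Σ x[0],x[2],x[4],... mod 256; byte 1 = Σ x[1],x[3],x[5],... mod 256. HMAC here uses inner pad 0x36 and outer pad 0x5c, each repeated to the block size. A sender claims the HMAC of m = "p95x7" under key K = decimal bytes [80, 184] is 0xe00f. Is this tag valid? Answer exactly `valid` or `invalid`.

invalid

Key decimal bytes [80, 184] = 50 b8 is 2 bytes ≤ B = 4; zero-pad to 4 bytes: K' = 50 b8 00 00.
K' ⊕ ipad = 66 8e 36 36; K' ⊕ opad = 0c e4 5c 5c.
Inner hash: even-index sum = 376 mod 256 = 120; odd-index sum = 373 mod 256 = 117 → 78 75.
Outer hash (recomputed tag): even-index sum = 224 mod 256 = 224; odd-index sum = 437 mod 256 = 181 → e0 b5.
Recomputed tag = e0b5; claimed = e00f → mismatch.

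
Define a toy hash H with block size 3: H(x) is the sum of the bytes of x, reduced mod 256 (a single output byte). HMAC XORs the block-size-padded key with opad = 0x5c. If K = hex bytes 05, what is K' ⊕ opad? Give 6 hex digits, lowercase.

595c5c

Key hex bytes 05 is 1 byte ≤ B = 3; zero-pad to 3 bytes: K' = 05 00 00.
XOR each byte with 0x5c: 05⊕5c=59, 00⊕5c=5c, 00⊕5c=5c.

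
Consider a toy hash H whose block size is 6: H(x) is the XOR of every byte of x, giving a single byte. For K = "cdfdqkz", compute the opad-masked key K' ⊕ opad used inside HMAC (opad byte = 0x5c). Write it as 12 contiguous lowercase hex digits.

Key "cdfdqkz" = 63 64 66 64 71 6b 7a is 7 bytes > B = 6, so hash it first: H(key) = 65, then zero-pad to 6 bytes: K' = 65 00 00 00 00 00.
XOR each byte with 0x5c: 65⊕5c=39, 00⊕5c=5c, 00⊕5c=5c, 00⊕5c=5c, 00⊕5c=5c, 00⊕5c=5c.

395c5c5c5c5c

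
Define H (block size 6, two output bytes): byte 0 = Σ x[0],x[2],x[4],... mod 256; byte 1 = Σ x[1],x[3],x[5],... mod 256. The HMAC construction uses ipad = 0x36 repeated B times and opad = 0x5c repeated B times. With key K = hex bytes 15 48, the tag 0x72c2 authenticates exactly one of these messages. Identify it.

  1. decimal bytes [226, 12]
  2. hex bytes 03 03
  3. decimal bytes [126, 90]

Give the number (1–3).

Key hex bytes 15 48 is 2 bytes ≤ B = 6; zero-pad to 6 bytes: K' = 15 48 00 00 00 00.
K' ⊕ ipad = 23 7e 36 36 36 36; K' ⊕ opad = 49 14 5c 5c 5c 5c.
m1: inner = H(23 7e 36 36 36 36 e2 0c) = 71 f6; tag = H(49 14 5c 5c 5c 5c 71 f6) = 72c2 ← matches
m2: inner = H(23 7e 36 36 36 36 03 03) = 92 ed; tag = H(49 14 5c 5c 5c 5c 92 ed) = 93b9
m3: inner = H(23 7e 36 36 36 36 7e 5a) = 0d 44; tag = H(49 14 5c 5c 5c 5c 0d 44) = 0e10

1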